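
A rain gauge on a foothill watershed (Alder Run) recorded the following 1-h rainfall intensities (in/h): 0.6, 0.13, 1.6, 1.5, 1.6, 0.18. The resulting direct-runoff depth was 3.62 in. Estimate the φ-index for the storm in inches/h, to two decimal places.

φ ≈ 0.42 in/h

Only the 4 blocks with intensity above φ contribute runoff: 0.6, 1.6, 1.5, 1.6 in/h.
Σ(I−φ)·Δt = d  ⇒  (0.6+1.6+1.5+1.6 − 4φ)·1 = 3.62
φ = (5.300 − 3.62/1) / 4 = 0.42 in/h.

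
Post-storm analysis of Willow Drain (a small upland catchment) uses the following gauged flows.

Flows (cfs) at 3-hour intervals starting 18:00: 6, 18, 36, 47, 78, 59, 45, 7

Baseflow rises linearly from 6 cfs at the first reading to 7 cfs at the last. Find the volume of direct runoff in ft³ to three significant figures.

V ≈ 2.64 × 10^6 ft³

Direct-runoff ordinates (Q − Q_b): 0.00, 11.86, 29.71, 40.57, 71.43, 52.29, 38.14, 0.00 cfs.
ΣQ_DR = 244.0 cfs.
With Δt = 3 h = 10800 s, V = ΣQ_DR · Δt = 244.0 × 10800 = 2.64 × 10^6 ft³.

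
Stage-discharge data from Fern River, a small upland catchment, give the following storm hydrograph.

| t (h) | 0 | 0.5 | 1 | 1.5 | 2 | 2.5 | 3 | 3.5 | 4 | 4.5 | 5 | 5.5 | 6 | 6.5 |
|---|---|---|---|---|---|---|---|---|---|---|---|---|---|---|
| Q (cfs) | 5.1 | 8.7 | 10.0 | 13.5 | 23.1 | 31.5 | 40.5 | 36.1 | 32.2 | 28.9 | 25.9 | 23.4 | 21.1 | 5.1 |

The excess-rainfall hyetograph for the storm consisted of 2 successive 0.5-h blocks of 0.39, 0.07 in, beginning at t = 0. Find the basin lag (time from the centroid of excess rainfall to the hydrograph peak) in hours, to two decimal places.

t_L ≈ 2.67 h

Centroid of excess rainfall: t_c = Σ P_i·t̄_i / ΣP_i = 0.3261 h (block centres at 0.25, 0.75 h).
Hydrograph peak occurs at t = 3 h, so basin lag t_L = 3 − 0.3261 = 2.67 h.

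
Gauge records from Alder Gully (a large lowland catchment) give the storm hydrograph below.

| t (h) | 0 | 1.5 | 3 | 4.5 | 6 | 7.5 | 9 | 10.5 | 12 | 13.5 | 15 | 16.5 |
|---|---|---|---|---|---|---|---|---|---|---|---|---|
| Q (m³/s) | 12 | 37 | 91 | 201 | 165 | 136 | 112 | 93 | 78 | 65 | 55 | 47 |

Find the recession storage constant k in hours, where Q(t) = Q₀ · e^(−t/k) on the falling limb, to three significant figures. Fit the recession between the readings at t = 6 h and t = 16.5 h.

On the falling limb, Q drops from 165 to 47 m³/s between t = 6 h and t = 16.5 h (Δt = 10.5 h).
k = −Δt / ln(Q₂/Q₁) = −10.5 / ln(47/165) = 8.36 h.

k ≈ 8.36 h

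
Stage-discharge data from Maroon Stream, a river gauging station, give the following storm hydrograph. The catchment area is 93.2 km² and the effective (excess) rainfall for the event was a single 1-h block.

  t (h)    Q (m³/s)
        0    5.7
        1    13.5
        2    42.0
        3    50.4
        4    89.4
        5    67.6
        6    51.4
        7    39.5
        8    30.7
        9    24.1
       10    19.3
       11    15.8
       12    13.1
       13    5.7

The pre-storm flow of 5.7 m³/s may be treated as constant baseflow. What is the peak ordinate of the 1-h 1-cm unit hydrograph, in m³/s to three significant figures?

Direct runoff: 0.0, 7.8, 36.3, 44.7, 83.7, 61.9, 45.7, 33.8, 25.0, 18.4, 13.6, 10.1, 7.4, 0.0 m³/s; ΣQ_DR = 388.4 m³/s, peak = 83.7 m³/s.
Runoff depth d = ΣQ_DR·Δt / A = 388.4 × 3600 / (93.2 km²) = 15.00 mm.
The 1-cm UH is the DRH scaled by (10 mm)/d, so U_p = 83.7 × 10/15.00 = 55.8 m³/s.

U_p ≈ 55.8 m³/s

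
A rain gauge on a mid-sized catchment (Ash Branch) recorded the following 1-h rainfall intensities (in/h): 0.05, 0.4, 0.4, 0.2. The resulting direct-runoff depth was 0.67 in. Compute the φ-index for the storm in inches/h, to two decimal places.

Only the 3 blocks with intensity above φ contribute runoff: 0.4, 0.4, 0.2 in/h.
Σ(I−φ)·Δt = d  ⇒  (0.4+0.4+0.2 − 3φ)·1 = 0.67
φ = (1.000 − 0.67/1) / 3 = 0.11 in/h.

φ ≈ 0.11 in/h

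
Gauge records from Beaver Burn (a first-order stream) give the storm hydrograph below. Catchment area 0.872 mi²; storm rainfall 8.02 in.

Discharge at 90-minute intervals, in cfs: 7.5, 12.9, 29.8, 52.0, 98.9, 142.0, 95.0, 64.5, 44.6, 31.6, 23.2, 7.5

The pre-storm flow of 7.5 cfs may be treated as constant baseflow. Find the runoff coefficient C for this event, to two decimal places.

ΣQ_DR = 519.5 cfs; V = ΣQ_DR·Δt = 2.805 × 10^6 ft³.
Runoff depth d = V / A = 1.385 in.
C = d / P = 1.385 / 8.02 = 0.17.

C ≈ 0.17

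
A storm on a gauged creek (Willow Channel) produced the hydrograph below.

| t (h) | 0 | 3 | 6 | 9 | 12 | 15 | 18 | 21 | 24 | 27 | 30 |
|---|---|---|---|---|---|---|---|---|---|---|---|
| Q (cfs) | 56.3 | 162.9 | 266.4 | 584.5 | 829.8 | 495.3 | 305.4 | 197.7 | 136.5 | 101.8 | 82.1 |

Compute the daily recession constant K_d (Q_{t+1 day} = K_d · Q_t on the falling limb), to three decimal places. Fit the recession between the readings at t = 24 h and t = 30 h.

K_d ≈ 0.131

Between t = 24 h and t = 30 h the flow falls from 136.5 to 82.1 cfs over 2×3 h = 6 h.
Per-interval ratio K = (82.1/136.5)^(1/2) = 0.7755; K_d = K^(24/3) = 0.131.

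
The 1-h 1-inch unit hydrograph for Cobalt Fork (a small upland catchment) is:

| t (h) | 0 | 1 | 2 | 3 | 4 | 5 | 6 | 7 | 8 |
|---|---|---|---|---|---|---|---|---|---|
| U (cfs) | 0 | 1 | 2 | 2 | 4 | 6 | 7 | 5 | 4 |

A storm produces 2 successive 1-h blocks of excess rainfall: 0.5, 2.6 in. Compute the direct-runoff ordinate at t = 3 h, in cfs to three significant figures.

By discrete convolution, Q_j = Σ (P_i / 1 in) · U_{j−i}.
At t = 3 h (j=3): Q = (0.5/1)·2 + (2.6/1)·2 = 6.20 cfs.

Q ≈ 6.20 cfs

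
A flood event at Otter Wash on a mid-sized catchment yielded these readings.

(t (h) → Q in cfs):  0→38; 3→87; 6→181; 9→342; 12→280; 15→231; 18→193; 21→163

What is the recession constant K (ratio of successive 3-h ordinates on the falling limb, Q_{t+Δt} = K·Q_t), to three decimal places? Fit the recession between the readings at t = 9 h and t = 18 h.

K ≈ 0.826

Using the recession-limb readings at t = 9 h and t = 18 h: Q falls from 342 to 193 cfs over 3 intervals.
K = (Q₂/Q₁)^(1/3) = (193/342)^(1/3) = 0.826.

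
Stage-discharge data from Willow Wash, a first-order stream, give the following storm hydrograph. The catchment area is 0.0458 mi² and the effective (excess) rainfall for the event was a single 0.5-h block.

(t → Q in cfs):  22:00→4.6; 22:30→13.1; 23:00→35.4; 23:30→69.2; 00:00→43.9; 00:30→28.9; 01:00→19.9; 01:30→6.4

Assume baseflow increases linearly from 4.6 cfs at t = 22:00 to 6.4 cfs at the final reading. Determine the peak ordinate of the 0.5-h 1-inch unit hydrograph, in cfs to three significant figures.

Direct runoff: 0.00, 8.24, 30.29, 63.83, 38.27, 23.01, 13.76, 0.00 cfs; ΣQ_DR = 177.4 cfs, peak = 63.83 cfs.
Runoff depth d = ΣQ_DR·Δt / A = 177.4 × 1800 / (0.0458 mi²) = 3.001 in.
The 1-inch UH is the DRH scaled by (1 in)/d, so U_p = 63.83 × 1/3.001 = 21.3 cfs.

U_p ≈ 21.3 cfs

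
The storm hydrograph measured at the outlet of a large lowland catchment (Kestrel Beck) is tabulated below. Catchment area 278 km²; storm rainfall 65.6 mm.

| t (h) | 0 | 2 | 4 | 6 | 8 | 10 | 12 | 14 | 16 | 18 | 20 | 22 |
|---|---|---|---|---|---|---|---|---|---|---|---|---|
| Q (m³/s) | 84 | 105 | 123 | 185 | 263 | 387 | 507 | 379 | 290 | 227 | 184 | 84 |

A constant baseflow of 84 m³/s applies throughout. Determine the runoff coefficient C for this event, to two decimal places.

C ≈ 0.71

ΣQ_DR = 1810 m³/s; V = ΣQ_DR·Δt = 1.303 × 10^7 m³.
Runoff depth d = V / A = 46.88 mm.
C = d / P = 46.88 / 65.6 = 0.71.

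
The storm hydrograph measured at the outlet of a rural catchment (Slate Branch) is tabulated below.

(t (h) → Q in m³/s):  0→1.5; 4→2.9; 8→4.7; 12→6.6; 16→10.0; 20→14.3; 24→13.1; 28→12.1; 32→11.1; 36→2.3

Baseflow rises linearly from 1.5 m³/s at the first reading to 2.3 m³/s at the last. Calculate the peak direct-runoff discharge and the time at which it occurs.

Subtracting baseflow gives direct-runoff ordinates: 0.00, 1.31, 3.02, 4.83, 8.14, 12.36, 11.07, 9.98, 8.89, 0.00 m³/s.
The maximum is 12.36 m³/s, occurring at the reading for t = 20 h.

Q_p = 12.36 m³/s at t = 20 h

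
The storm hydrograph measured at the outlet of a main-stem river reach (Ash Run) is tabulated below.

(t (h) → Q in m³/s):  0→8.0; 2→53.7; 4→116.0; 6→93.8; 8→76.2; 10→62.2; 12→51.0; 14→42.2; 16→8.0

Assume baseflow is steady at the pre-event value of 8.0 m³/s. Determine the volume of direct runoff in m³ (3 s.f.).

V ≈ 3.16 × 10^6 m³

Direct-runoff ordinates (Q − Q_b): 0.0, 45.7, 108.0, 85.8, 68.2, 54.2, 43.0, 34.2, 0.0 m³/s.
ΣQ_DR = 439.1 m³/s.
With Δt = 2 h = 7200 s, V = ΣQ_DR · Δt = 439.1 × 7200 = 3.16 × 10^6 m³.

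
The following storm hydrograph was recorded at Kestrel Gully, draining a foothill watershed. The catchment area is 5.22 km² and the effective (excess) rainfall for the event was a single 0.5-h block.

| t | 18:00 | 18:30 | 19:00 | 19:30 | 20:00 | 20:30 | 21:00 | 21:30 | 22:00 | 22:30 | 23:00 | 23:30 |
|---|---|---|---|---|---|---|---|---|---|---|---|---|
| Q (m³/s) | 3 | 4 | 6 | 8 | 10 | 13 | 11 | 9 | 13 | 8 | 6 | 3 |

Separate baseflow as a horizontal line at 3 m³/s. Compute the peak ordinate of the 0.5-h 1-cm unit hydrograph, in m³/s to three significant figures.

Direct runoff: 0.0, 1.0, 3.0, 5.0, 7.0, 10.0, 8.0, 6.0, 10.0, 5.0, 3.0, 0.0 m³/s; ΣQ_DR = 58.00 m³/s, peak = 10.0 m³/s.
Runoff depth d = ΣQ_DR·Δt / A = 58.00 × 1800 / (5.22 km²) = 20.00 mm.
The 1-cm UH is the DRH scaled by (10 mm)/d, so U_p = 10.0 × 10/20.00 = 5.00 m³/s.

U_p ≈ 5.00 m³/s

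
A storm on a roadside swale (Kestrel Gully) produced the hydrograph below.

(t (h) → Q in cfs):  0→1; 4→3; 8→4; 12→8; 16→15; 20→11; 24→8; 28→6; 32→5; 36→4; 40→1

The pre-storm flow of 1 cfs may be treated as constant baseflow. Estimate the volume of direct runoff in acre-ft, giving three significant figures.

V ≈ 18.2 acre-ft

Direct-runoff ordinates (Q − Q_b): 0.0, 2.0, 3.0, 7.0, 14.0, 10.0, 7.0, 5.0, 4.0, 3.0, 0.0 cfs.
ΣQ_DR = 55.00 cfs.
With Δt = 4 h = 14400 s, V = ΣQ_DR · Δt = 55.00 × 14400 = 7.92 × 10^5 ft³ = 18.2 acre-ft.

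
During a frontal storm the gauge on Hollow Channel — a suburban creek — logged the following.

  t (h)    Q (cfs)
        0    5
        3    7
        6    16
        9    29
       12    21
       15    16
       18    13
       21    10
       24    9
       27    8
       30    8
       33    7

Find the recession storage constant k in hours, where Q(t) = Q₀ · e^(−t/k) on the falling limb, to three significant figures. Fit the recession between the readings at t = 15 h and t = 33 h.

On the falling limb, Q drops from 16 to 7 cfs between t = 15 h and t = 33 h (Δt = 18 h).
k = −Δt / ln(Q₂/Q₁) = −18 / ln(7/16) = 21.8 h.

k ≈ 21.8 h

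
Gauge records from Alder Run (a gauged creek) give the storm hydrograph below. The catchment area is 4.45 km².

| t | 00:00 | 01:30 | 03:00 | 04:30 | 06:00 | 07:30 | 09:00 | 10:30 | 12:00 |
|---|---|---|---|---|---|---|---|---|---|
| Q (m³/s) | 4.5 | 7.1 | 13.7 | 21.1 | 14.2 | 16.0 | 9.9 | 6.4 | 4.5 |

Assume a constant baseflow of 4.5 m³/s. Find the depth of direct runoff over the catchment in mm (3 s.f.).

Direct runoff: 0.0, 2.6, 9.2, 16.6, 9.7, 11.5, 5.4, 1.9, 0.0 m³/s; ΣQ_DR = 56.90 m³/s.
V = ΣQ_DR · Δt = 56.90 × 5400 s = 3.073 × 10^5 m³.
Over A = 4.45 km², depth = V / A = 69.0 mm.

d ≈ 69.0 mm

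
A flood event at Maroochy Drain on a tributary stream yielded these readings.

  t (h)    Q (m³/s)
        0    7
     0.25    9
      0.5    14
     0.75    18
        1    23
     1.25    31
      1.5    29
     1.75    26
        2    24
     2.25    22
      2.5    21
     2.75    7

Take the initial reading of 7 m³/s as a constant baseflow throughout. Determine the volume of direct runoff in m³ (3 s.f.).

V ≈ 1.32 × 10^5 m³

Direct-runoff ordinates (Q − Q_b): 0.0, 2.0, 7.0, 11.0, 16.0, 24.0, 22.0, 19.0, 17.0, 15.0, 14.0, 0.0 m³/s.
ΣQ_DR = 147.0 m³/s.
With Δt = 0.25 h = 900 s, V = ΣQ_DR · Δt = 147.0 × 900 = 1.32 × 10^5 m³.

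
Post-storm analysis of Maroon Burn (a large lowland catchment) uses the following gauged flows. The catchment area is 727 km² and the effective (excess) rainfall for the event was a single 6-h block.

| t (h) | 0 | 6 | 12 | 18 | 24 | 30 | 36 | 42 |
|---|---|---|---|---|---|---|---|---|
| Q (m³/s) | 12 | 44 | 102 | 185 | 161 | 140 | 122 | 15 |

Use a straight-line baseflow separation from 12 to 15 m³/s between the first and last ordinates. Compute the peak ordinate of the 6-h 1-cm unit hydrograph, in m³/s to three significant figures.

U_p ≈ 85.9 m³/s

Direct runoff: 0.00, 31.57, 89.14, 171.71, 147.29, 125.86, 107.43, 0.00 m³/s; ΣQ_DR = 673.0 m³/s, peak = 171.71 m³/s.
Runoff depth d = ΣQ_DR·Δt / A = 673.0 × 21600 / (727 km²) = 20.00 mm.
The 1-cm UH is the DRH scaled by (10 mm)/d, so U_p = 171.71 × 10/20.00 = 85.9 m³/s.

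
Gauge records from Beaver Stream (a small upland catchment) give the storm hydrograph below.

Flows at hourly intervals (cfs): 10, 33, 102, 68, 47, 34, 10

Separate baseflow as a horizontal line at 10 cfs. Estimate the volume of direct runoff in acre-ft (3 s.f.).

V ≈ 19.3 acre-ft

Direct-runoff ordinates (Q − Q_b): 0.0, 23.0, 92.0, 58.0, 37.0, 24.0, 0.0 cfs.
ΣQ_DR = 234.0 cfs.
With Δt = 1 h = 3600 s, V = ΣQ_DR · Δt = 234.0 × 3600 = 8.42 × 10^5 ft³ = 19.3 acre-ft.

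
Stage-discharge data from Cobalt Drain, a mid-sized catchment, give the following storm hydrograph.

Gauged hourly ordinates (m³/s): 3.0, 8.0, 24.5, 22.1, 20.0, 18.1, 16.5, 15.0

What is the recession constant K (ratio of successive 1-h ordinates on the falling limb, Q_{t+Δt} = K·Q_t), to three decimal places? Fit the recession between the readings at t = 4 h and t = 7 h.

Using the recession-limb readings at t = 4 h and t = 7 h: Q falls from 20.0 to 15.0 m³/s over 3 intervals.
K = (Q₂/Q₁)^(1/3) = (15.0/20.0)^(1/3) = 0.909.

K ≈ 0.909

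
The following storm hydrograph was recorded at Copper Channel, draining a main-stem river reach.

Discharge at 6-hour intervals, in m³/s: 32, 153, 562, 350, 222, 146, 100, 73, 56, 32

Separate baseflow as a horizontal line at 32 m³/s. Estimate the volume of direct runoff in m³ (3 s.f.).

Direct-runoff ordinates (Q − Q_b): 0.0, 121.0, 530.0, 318.0, 190.0, 114.0, 68.0, 41.0, 24.0, 0.0 m³/s.
ΣQ_DR = 1406 m³/s.
With Δt = 6 h = 21600 s, V = ΣQ_DR · Δt = 1406 × 21600 = 3.04 × 10^7 m³.

V ≈ 3.04 × 10^7 m³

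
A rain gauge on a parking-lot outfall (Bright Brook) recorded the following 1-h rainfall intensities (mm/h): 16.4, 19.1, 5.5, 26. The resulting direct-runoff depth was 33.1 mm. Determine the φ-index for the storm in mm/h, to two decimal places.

Only the 3 blocks with intensity above φ contribute runoff: 16.4, 19.1, 26 mm/h.
Σ(I−φ)·Δt = d  ⇒  (16.4+19.1+26 − 3φ)·1 = 33.1
φ = (61.50 − 33.1/1) / 3 = 9.47 mm/h.

φ ≈ 9.47 mm/h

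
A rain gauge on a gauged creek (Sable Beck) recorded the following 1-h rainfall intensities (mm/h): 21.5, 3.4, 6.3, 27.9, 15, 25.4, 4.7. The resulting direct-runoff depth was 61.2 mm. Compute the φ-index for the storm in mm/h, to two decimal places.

Only the 4 blocks with intensity above φ contribute runoff: 21.5, 27.9, 15, 25.4 mm/h.
Σ(I−φ)·Δt = d  ⇒  (21.5+27.9+15+25.4 − 4φ)·1 = 61.2
φ = (89.80 − 61.2/1) / 4 = 7.15 mm/h.

φ ≈ 7.15 mm/h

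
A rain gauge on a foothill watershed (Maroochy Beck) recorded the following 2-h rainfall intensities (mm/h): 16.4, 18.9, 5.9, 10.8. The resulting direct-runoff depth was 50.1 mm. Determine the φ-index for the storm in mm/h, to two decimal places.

φ ≈ 7.02 mm/h

Only the 3 blocks with intensity above φ contribute runoff: 16.4, 18.9, 10.8 mm/h.
Σ(I−φ)·Δt = d  ⇒  (16.4+18.9+10.8 − 3φ)·2 = 50.1
φ = (46.10 − 50.1/2) / 3 = 7.02 mm/h.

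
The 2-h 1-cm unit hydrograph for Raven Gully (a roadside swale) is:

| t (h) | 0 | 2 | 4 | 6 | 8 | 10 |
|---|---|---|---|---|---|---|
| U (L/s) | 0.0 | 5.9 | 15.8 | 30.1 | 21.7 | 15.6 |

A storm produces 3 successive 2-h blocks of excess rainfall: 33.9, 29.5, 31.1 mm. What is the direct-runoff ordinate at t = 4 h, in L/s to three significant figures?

By discrete convolution, Q_j = Σ (P_i / 10 mm) · U_{j−i}.
At t = 4 h (j=2): Q = (33.9/10)·15.8 + (29.5/10)·5.9 + (31.1/10)·0.0 = 71.0 L/s.

Q ≈ 71.0 L/s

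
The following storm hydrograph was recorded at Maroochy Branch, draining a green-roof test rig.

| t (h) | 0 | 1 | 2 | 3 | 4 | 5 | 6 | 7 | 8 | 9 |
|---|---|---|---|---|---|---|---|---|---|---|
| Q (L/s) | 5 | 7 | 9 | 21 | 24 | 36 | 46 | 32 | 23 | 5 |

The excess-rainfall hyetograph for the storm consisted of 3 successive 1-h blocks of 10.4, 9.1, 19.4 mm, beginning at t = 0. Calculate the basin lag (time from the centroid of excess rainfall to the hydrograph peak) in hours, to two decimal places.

t_L ≈ 4.27 h

Centroid of excess rainfall: t_c = Σ P_i·t̄_i / ΣP_i = 1.7314 h (block centres at 0.5, 1.5, 2.5 h).
Hydrograph peak occurs at t = 6 h, so basin lag t_L = 6 − 1.7314 = 4.27 h.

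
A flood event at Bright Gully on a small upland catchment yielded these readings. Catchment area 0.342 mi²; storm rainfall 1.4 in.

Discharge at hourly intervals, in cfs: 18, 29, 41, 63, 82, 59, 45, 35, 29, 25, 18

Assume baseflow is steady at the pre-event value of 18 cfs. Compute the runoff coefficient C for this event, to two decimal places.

C ≈ 0.80

ΣQ_DR = 246.0 cfs; V = ΣQ_DR·Δt = 8.856 × 10^5 ft³.
Runoff depth d = V / A = 1.115 in.
C = d / P = 1.115 / 1.4 = 0.80.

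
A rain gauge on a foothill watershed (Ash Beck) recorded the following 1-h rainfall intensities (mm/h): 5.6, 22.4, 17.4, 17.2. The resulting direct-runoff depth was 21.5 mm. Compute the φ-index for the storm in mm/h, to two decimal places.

Only the 3 blocks with intensity above φ contribute runoff: 22.4, 17.4, 17.2 mm/h.
Σ(I−φ)·Δt = d  ⇒  (22.4+17.4+17.2 − 3φ)·1 = 21.5
φ = (57.00 − 21.5/1) / 3 = 11.83 mm/h.

φ ≈ 11.83 mm/h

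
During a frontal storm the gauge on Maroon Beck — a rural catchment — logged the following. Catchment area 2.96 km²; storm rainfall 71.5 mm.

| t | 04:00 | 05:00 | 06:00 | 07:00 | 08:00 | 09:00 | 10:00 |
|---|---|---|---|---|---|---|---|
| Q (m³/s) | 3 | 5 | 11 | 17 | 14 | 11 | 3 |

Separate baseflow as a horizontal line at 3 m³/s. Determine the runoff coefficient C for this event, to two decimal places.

C ≈ 0.73

ΣQ_DR = 43.00 m³/s; V = ΣQ_DR·Δt = 1.548 × 10^5 m³.
Runoff depth d = V / A = 52.30 mm.
C = d / P = 52.30 / 71.5 = 0.73.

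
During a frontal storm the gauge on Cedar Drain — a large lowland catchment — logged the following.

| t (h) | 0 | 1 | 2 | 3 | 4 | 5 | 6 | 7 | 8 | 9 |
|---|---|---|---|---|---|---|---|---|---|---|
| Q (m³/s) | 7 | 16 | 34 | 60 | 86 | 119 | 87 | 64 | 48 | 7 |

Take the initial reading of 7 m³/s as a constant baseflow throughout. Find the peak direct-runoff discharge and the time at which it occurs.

Subtracting baseflow gives direct-runoff ordinates: 0.0, 9.0, 27.0, 53.0, 79.0, 112.0, 80.0, 57.0, 41.0, 0.0 m³/s.
The maximum is 112.0 m³/s, occurring at the reading for t = 5 h.

Q_p = 112.0 m³/s at t = 5 h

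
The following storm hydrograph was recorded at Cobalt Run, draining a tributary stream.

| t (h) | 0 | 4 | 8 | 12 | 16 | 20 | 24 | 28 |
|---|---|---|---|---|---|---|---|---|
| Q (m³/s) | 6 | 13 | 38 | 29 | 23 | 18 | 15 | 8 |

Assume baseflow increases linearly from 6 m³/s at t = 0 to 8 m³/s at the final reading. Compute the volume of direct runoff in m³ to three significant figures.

V ≈ 1.35 × 10^6 m³

Direct-runoff ordinates (Q − Q_b): 0.00, 6.71, 31.43, 22.14, 15.86, 10.57, 7.29, 0.00 m³/s.
ΣQ_DR = 94.00 m³/s.
With Δt = 4 h = 14400 s, V = ΣQ_DR · Δt = 94.00 × 14400 = 1.35 × 10^6 m³.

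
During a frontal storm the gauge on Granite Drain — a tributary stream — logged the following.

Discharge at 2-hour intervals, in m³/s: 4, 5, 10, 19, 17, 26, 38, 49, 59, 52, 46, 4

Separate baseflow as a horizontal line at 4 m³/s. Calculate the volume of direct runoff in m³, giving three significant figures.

Direct-runoff ordinates (Q − Q_b): 0.0, 1.0, 6.0, 15.0, 13.0, 22.0, 34.0, 45.0, 55.0, 48.0, 42.0, 0.0 m³/s.
ΣQ_DR = 281.0 m³/s.
With Δt = 2 h = 7200 s, V = ΣQ_DR · Δt = 281.0 × 7200 = 2.02 × 10^6 m³.

V ≈ 2.02 × 10^6 m³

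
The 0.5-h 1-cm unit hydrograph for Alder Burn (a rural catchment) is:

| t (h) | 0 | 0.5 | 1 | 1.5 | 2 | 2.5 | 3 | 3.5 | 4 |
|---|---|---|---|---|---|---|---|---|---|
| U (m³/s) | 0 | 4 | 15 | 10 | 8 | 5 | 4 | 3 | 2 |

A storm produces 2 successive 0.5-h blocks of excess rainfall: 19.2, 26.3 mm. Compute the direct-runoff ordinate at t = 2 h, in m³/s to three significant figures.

By discrete convolution, Q_j = Σ (P_i / 10 mm) · U_{j−i}.
At t = 2 h (j=4): Q = (19.2/10)·8 + (26.3/10)·10 = 41.7 m³/s.

Q ≈ 41.7 m³/s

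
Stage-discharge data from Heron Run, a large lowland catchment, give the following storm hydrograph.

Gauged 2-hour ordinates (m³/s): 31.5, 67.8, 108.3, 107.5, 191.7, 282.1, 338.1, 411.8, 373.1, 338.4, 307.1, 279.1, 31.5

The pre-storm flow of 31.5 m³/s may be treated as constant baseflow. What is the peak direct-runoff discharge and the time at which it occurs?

Q_p = 380.3 m³/s at t = 14 h

Subtracting baseflow gives direct-runoff ordinates: 0.0, 36.3, 76.8, 76.0, 160.2, 250.6, 306.6, 380.3, 341.6, 306.9, 275.6, 247.6, 0.0 m³/s.
The maximum is 380.3 m³/s, occurring at the reading for t = 14 h.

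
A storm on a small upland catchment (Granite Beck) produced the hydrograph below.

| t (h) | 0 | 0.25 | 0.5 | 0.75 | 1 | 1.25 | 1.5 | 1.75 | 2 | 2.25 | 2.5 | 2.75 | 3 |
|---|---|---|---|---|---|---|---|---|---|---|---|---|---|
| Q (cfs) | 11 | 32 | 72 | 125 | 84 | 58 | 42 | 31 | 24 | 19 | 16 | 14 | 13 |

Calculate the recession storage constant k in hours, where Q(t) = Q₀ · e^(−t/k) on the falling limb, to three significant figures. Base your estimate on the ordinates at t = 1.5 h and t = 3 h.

On the falling limb, Q drops from 42 to 13 cfs between t = 1.5 h and t = 3 h (Δt = 1.5 h).
k = −Δt / ln(Q₂/Q₁) = −1.5 / ln(13/42) = 1.28 h.

k ≈ 1.28 h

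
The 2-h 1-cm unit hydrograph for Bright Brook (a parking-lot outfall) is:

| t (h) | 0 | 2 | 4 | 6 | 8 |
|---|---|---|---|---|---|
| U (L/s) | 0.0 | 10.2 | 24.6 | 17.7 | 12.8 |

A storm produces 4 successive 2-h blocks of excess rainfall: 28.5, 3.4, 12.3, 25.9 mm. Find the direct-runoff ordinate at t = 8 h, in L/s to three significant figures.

Q ≈ 99.2 L/s

By discrete convolution, Q_j = Σ (P_i / 10 mm) · U_{j−i}.
At t = 8 h (j=4): Q = (28.5/10)·12.8 + (3.4/10)·17.7 + (12.3/10)·24.6 + (25.9/10)·10.2 = 99.2 L/s.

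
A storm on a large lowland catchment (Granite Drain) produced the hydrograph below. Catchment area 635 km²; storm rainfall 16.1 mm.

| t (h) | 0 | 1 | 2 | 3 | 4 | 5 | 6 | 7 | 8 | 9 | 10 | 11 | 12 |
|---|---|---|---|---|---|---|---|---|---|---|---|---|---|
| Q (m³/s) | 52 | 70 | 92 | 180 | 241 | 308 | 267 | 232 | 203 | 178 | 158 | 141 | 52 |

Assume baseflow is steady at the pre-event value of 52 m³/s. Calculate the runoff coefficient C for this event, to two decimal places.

C ≈ 0.53

ΣQ_DR = 1498 m³/s; V = ΣQ_DR·Δt = 5.393 × 10^6 m³.
Runoff depth d = V / A = 8.493 mm.
C = d / P = 8.493 / 16.1 = 0.53.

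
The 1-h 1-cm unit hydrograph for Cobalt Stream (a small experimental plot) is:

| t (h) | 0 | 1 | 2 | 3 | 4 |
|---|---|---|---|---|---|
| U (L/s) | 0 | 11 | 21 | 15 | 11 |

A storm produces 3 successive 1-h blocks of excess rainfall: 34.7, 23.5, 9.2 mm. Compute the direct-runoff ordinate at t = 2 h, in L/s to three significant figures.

Q ≈ 98.7 L/s

By discrete convolution, Q_j = Σ (P_i / 10 mm) · U_{j−i}.
At t = 2 h (j=2): Q = (34.7/10)·21 + (23.5/10)·11 + (9.2/10)·0 = 98.7 L/s.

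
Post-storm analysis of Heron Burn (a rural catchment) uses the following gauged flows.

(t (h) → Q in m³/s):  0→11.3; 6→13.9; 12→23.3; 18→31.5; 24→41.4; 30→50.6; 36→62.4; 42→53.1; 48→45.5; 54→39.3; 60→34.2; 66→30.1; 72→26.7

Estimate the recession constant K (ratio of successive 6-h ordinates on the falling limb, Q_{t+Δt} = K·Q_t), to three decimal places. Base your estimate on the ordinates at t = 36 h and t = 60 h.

K ≈ 0.860

Using the recession-limb readings at t = 36 h and t = 60 h: Q falls from 62.4 to 34.2 m³/s over 4 intervals.
K = (Q₂/Q₁)^(1/4) = (34.2/62.4)^(1/4) = 0.860.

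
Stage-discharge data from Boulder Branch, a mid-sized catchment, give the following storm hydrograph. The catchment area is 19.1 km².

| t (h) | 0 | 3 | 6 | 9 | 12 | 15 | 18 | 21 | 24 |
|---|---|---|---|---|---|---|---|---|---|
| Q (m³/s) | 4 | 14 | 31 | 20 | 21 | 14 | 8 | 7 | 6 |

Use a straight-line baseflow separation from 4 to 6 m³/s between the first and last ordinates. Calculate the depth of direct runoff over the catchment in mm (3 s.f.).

d ≈ 45.2 mm

Direct runoff: 0.00, 9.75, 26.50, 15.25, 16.00, 8.75, 2.50, 1.25, 0.00 m³/s; ΣQ_DR = 80.00 m³/s.
V = ΣQ_DR · Δt = 80.00 × 10800 s = 8.640 × 10^5 m³.
Over A = 19.1 km², depth = V / A = 45.2 mm.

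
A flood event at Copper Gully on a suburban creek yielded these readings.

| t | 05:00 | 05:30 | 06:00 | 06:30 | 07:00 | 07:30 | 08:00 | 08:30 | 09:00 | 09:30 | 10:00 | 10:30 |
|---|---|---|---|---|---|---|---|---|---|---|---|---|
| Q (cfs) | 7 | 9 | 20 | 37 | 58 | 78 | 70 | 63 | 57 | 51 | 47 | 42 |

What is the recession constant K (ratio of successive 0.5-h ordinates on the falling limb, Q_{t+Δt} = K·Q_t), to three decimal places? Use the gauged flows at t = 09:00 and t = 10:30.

K ≈ 0.903

Using the recession-limb readings at t = 09:00 and t = 10:30: Q falls from 57 to 42 cfs over 3 intervals.
K = (Q₂/Q₁)^(1/3) = (42/57)^(1/3) = 0.903.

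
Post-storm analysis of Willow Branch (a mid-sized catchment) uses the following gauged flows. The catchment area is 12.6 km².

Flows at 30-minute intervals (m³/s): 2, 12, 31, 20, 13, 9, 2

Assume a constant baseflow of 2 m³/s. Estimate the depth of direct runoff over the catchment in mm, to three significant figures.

d ≈ 10.7 mm

Direct runoff: 0.0, 10.0, 29.0, 18.0, 11.0, 7.0, 0.0 m³/s; ΣQ_DR = 75.00 m³/s.
V = ΣQ_DR · Δt = 75.00 × 1800 s = 1.350 × 10^5 m³.
Over A = 12.6 km², depth = V / A = 10.7 mm.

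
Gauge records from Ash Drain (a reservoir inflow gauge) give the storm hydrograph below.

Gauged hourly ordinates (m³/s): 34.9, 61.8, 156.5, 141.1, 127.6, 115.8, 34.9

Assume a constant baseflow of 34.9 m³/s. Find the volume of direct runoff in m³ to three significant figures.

V ≈ 1.54 × 10^6 m³

Direct-runoff ordinates (Q − Q_b): 0.0, 26.9, 121.6, 106.2, 92.7, 80.9, 0.0 m³/s.
ΣQ_DR = 428.3 m³/s.
With Δt = 1 h = 3600 s, V = ΣQ_DR · Δt = 428.3 × 3600 = 1.54 × 10^6 m³.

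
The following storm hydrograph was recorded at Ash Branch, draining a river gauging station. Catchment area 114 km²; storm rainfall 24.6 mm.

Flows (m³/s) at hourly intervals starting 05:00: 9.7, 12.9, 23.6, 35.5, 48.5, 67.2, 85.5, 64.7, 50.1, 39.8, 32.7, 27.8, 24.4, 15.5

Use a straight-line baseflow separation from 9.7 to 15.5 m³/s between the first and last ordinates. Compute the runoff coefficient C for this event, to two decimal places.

C ≈ 0.46

ΣQ_DR = 361.5 m³/s; V = ΣQ_DR·Δt = 1.301 × 10^6 m³.
Runoff depth d = V / A = 11.42 mm.
C = d / P = 11.42 / 24.6 = 0.46.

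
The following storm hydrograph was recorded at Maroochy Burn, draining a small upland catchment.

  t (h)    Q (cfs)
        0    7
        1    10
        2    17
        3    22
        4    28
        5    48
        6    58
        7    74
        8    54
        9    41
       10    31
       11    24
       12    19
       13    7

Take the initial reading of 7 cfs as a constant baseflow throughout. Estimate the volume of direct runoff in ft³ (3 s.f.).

V ≈ 1.23 × 10^6 ft³

Direct-runoff ordinates (Q − Q_b): 0.0, 3.0, 10.0, 15.0, 21.0, 41.0, 51.0, 67.0, 47.0, 34.0, 24.0, 17.0, 12.0, 0.0 cfs.
ΣQ_DR = 342.0 cfs.
With Δt = 1 h = 3600 s, V = ΣQ_DR · Δt = 342.0 × 3600 = 1.23 × 10^6 ft³.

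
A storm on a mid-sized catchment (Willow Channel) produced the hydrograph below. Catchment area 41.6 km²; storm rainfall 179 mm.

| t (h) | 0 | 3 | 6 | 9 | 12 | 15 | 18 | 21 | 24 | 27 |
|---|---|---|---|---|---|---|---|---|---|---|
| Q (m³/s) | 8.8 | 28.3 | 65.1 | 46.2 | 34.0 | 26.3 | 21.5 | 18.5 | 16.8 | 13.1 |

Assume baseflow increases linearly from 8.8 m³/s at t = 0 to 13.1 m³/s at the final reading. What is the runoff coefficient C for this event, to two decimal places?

ΣQ_DR = 169.1 m³/s; V = ΣQ_DR·Δt = 1.826 × 10^6 m³.
Runoff depth d = V / A = 43.90 mm.
C = d / P = 43.90 / 179 = 0.25.

C ≈ 0.25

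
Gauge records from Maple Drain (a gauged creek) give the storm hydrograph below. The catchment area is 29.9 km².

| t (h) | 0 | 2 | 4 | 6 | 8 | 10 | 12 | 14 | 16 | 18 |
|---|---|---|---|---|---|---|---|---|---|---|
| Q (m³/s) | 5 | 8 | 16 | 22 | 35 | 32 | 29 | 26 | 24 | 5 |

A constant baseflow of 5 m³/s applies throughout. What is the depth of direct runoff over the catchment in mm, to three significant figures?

Direct runoff: 0.0, 3.0, 11.0, 17.0, 30.0, 27.0, 24.0, 21.0, 19.0, 0.0 m³/s; ΣQ_DR = 152.0 m³/s.
V = ΣQ_DR · Δt = 152.0 × 7200 s = 1.094 × 10^6 m³.
Over A = 29.9 km², depth = V / A = 36.6 mm.

d ≈ 36.6 mm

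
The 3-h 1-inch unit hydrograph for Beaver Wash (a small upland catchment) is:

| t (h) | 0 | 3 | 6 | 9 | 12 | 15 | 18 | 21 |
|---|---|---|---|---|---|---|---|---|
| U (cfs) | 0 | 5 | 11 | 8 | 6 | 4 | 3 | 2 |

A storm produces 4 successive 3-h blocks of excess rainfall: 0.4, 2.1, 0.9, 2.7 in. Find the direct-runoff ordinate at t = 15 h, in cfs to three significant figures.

By discrete convolution, Q_j = Σ (P_i / 1 in) · U_{j−i}.
At t = 15 h (j=5): Q = (0.4/1)·4 + (2.1/1)·6 + (0.9/1)·8 + (2.7/1)·11 = 51.1 cfs.

Q ≈ 51.1 cfs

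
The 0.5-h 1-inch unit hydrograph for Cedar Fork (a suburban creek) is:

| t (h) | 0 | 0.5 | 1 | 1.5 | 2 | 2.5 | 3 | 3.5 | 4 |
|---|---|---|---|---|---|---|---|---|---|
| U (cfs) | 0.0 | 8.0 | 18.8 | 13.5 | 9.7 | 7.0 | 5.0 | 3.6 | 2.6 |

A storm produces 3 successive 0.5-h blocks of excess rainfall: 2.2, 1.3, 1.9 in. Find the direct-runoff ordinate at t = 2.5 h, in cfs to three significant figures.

By discrete convolution, Q_j = Σ (P_i / 1 in) · U_{j−i}.
At t = 2.5 h (j=5): Q = (2.2/1)·7.0 + (1.3/1)·9.7 + (1.9/1)·13.5 = 53.7 cfs.

Q ≈ 53.7 cfs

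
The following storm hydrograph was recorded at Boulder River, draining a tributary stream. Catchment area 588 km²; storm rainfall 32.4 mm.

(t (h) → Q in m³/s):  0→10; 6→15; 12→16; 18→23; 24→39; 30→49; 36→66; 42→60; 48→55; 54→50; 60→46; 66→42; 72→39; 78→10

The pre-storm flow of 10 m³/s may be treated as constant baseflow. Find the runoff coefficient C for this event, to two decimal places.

ΣQ_DR = 380.0 m³/s; V = ΣQ_DR·Δt = 8.208 × 10^6 m³.
Runoff depth d = V / A = 13.96 mm.
C = d / P = 13.96 / 32.4 = 0.43.

C ≈ 0.43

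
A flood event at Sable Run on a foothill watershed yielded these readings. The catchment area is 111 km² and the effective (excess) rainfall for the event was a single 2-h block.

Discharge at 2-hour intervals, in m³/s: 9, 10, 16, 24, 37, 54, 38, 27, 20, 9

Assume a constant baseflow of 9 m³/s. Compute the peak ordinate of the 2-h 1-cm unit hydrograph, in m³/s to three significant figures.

Direct runoff: 0.0, 1.0, 7.0, 15.0, 28.0, 45.0, 29.0, 18.0, 11.0, 0.0 m³/s; ΣQ_DR = 154.0 m³/s, peak = 45.0 m³/s.
Runoff depth d = ΣQ_DR·Δt / A = 154.0 × 7200 / (111 km²) = 9.989 mm.
The 1-cm UH is the DRH scaled by (10 mm)/d, so U_p = 45.0 × 10/9.989 = 45.0 m³/s.

U_p ≈ 45.0 m³/s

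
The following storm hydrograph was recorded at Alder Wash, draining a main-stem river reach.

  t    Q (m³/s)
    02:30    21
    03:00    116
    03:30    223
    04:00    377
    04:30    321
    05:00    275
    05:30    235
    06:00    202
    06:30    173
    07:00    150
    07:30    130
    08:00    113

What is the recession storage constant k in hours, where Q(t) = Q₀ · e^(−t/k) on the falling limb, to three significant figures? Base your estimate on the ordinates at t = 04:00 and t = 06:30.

On the falling limb, Q drops from 377 to 173 m³/s between t = 04:00 and t = 06:30 (Δt = 2.5 h).
k = −Δt / ln(Q₂/Q₁) = −2.5 / ln(173/377) = 3.21 h.

k ≈ 3.21 h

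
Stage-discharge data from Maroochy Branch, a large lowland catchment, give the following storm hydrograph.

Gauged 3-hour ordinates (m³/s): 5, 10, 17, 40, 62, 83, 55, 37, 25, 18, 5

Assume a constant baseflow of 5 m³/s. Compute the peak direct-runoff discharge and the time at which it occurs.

Q_p = 78.0 m³/s at t = 15 h

Subtracting baseflow gives direct-runoff ordinates: 0.0, 5.0, 12.0, 35.0, 57.0, 78.0, 50.0, 32.0, 20.0, 13.0, 0.0 m³/s.
The maximum is 78.0 m³/s, occurring at the reading for t = 15 h.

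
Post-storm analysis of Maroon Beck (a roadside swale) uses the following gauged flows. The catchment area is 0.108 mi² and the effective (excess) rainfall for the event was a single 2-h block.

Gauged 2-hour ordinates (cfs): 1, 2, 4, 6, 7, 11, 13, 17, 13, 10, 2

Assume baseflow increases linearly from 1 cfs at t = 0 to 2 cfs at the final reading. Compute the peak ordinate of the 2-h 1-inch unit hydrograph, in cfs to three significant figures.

U_p ≈ 7.67 cfs

Direct runoff: 0.00, 0.90, 2.80, 4.70, 5.60, 9.50, 11.40, 15.30, 11.20, 8.10, 0.00 cfs; ΣQ_DR = 69.50 cfs, peak = 15.30 cfs.
Runoff depth d = ΣQ_DR·Δt / A = 69.50 × 7200 / (0.108 mi²) = 1.994 in.
The 1-inch UH is the DRH scaled by (1 in)/d, so U_p = 15.30 × 1/1.994 = 7.67 cfs.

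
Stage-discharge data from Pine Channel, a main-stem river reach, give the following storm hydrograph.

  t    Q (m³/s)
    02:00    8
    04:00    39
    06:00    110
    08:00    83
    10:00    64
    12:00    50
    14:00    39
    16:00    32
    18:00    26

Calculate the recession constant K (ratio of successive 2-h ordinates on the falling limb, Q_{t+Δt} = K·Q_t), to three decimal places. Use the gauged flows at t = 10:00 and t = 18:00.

Using the recession-limb readings at t = 10:00 and t = 18:00: Q falls from 64 to 26 m³/s over 4 intervals.
K = (Q₂/Q₁)^(1/4) = (26/64)^(1/4) = 0.798.

K ≈ 0.798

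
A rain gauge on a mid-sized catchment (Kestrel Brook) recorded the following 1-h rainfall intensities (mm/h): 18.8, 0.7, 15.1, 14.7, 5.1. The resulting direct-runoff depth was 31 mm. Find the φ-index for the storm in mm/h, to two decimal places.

Only the 3 blocks with intensity above φ contribute runoff: 18.8, 15.1, 14.7 mm/h.
Σ(I−φ)·Δt = d  ⇒  (18.8+15.1+14.7 − 3φ)·1 = 31
φ = (48.60 − 31/1) / 3 = 5.87 mm/h.

φ ≈ 5.87 mm/h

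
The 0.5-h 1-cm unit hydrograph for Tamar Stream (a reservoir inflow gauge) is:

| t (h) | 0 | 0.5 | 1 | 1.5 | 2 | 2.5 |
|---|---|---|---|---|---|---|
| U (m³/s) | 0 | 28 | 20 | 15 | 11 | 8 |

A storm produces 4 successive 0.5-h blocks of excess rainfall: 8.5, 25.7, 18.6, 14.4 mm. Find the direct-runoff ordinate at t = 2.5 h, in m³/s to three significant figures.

Q ≈ 91.8 m³/s

By discrete convolution, Q_j = Σ (P_i / 10 mm) · U_{j−i}.
At t = 2.5 h (j=5): Q = (8.5/10)·8 + (25.7/10)·11 + (18.6/10)·15 + (14.4/10)·20 = 91.8 m³/s.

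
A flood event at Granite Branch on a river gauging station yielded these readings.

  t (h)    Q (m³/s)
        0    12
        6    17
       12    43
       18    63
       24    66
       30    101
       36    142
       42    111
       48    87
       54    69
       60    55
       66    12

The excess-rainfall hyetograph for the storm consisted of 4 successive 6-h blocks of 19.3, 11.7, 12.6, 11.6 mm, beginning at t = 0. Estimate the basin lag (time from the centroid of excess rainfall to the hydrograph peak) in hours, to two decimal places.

Centroid of excess rainfall: t_c = Σ P_i·t̄_i / ΣP_i = 10.7935 h (block centres at 3, 9, 15, 21 h).
Hydrograph peak occurs at t = 36 h, so basin lag t_L = 36 − 10.7935 = 25.21 h.

t_L ≈ 25.21 h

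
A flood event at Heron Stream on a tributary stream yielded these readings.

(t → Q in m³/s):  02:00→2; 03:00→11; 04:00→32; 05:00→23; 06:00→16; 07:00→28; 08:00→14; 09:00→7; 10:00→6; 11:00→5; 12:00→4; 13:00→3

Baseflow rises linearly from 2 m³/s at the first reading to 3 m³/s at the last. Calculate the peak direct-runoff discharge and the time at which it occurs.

Q_p = 29.82 m³/s at t = 04:00

Subtracting baseflow gives direct-runoff ordinates: 0.00, 8.91, 29.82, 20.73, 13.64, 25.55, 11.45, 4.36, 3.27, 2.18, 1.09, 0.00 m³/s.
The maximum is 29.82 m³/s, occurring at the reading for t = 04:00.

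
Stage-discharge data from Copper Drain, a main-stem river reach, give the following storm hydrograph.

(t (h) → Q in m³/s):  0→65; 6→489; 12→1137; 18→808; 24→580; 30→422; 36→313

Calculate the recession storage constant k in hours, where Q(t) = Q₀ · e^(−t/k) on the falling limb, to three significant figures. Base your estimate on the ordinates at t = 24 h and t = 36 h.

k ≈ 19.5 h

On the falling limb, Q drops from 580 to 313 m³/s between t = 24 h and t = 36 h (Δt = 12 h).
k = −Δt / ln(Q₂/Q₁) = −12 / ln(313/580) = 19.5 h.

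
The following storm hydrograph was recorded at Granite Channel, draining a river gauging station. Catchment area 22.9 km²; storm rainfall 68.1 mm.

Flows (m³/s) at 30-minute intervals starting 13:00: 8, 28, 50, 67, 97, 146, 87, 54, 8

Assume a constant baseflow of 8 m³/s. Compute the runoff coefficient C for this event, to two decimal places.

ΣQ_DR = 473.0 m³/s; V = ΣQ_DR·Δt = 8.514 × 10^5 m³.
Runoff depth d = V / A = 37.18 mm.
C = d / P = 37.18 / 68.1 = 0.55.

C ≈ 0.55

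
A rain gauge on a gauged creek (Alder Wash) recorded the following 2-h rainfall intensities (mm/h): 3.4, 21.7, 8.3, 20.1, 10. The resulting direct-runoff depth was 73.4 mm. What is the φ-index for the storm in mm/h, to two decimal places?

φ ≈ 5.85 mm/h

Only the 4 blocks with intensity above φ contribute runoff: 21.7, 8.3, 20.1, 10 mm/h.
Σ(I−φ)·Δt = d  ⇒  (21.7+8.3+20.1+10 − 4φ)·2 = 73.4
φ = (60.10 − 73.4/2) / 4 = 5.85 mm/h.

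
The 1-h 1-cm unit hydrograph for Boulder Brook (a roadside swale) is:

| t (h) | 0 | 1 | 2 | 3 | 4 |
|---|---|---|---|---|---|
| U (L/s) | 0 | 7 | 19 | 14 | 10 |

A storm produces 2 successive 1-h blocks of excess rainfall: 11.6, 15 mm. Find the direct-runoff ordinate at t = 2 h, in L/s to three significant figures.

By discrete convolution, Q_j = Σ (P_i / 10 mm) · U_{j−i}.
At t = 2 h (j=2): Q = (11.6/10)·19 + (15/10)·7 = 32.5 L/s.

Q ≈ 32.5 L/s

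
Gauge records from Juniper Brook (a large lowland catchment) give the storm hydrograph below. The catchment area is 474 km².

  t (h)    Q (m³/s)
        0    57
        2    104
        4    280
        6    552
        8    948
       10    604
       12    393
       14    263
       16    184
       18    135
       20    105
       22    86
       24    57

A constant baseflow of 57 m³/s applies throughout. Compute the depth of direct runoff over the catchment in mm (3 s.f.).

Direct runoff: 0.0, 47.0, 223.0, 495.0, 891.0, 547.0, 336.0, 206.0, 127.0, 78.0, 48.0, 29.0, 0.0 m³/s; ΣQ_DR = 3027 m³/s.
V = ΣQ_DR · Δt = 3027 × 7200 s = 2.179 × 10^7 m³.
Over A = 474 km², depth = V / A = 46.0 mm.

d ≈ 46.0 mm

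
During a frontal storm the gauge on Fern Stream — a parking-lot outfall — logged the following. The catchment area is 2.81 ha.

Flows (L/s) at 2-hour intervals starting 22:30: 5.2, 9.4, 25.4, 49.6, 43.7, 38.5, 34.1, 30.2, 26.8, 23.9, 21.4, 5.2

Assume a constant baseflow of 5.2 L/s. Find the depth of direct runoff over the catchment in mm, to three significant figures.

Direct runoff: 0.0, 4.2, 20.2, 44.4, 38.5, 33.3, 28.9, 25.0, 21.6, 18.7, 16.2, 0.0 L/s; ΣQ_DR = 251.0 L/s.
V = ΣQ_DR · Δt = 251.0 × 7200 s = 1.807 × 10^6 L.
Over A = 2.81 ha, depth = V / A = 64.3 mm.

d ≈ 64.3 mm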